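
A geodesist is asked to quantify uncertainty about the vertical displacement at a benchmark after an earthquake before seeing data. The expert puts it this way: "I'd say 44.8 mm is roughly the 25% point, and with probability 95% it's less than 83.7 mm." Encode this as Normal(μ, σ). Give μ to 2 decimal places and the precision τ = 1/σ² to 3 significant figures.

For Normal(μ,σ), the p-quantile is μ + z_p·σ. Here z_{0.25} = -0.6745, z_{0.95} = 1.645.
So 44.8 = μ − 0.6745σ and 83.7 = μ + 1.645σ.
Subtracting: σ = (83.7 − 44.8)/(1.645 − (-0.6745)) = 16.77.
Then μ = 44.8 − (-0.6745)·16.77 = 56.11.
Precision τ = 1/σ² = 1/16.77² = 0.00355.

μ = 56.11, τ = 0.00355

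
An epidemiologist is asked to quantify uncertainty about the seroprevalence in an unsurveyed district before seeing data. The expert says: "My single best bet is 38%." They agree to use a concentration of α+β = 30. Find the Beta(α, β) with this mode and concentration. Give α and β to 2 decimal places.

For α,β > 1 the Beta mode is (α−1)/(α+β−2). With α+β = 30, the mode is (α−1)/28.
Set (α−1)/28 = 0.38 → α = 1 + 0.38·28 = 11.64.
β = 30 − α = 18.36.

α = 11.64, β = 18.36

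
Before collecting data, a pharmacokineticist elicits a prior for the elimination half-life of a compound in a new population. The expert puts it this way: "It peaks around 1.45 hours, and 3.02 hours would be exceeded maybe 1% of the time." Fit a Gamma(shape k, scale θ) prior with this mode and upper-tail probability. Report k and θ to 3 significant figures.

Gamma(k,θ) with k>1 has mode (k−1)θ, so θ = 1.45/(k−1).
Need P(X < 3.02) = 0.99 with θ tied to k this way. Start at k = 2, θ = 1.45: P(X<3.02) ≈ 0.616.
Too low — raise k to concentrate. Iterating converges to k ≈ 10.1.
Then θ = 1.45/(10.1−1) ≈ 0.16.

k ≈ 10.1, θ ≈ 0.16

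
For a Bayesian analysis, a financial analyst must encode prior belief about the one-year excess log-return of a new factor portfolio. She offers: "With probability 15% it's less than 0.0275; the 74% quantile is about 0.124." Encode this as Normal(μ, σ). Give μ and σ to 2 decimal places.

The p-quantile of Normal(μ,σ) is μ + z_p·σ, with z_{0.15} = -1.036 and z_{0.74} = 0.6433.
Eliminate σ: μ = (z₂·x₁ − z₁·x₂)/(z₂ − z₁) = (0.6433·0.0275 − (-1.036)·0.124)/1.68 = 0.09.
Then σ = (x₂ − x₁)/(z₂ − z₁) = (0.124 − 0.0275)/1.68 = 0.06.

μ = 0.09, σ = 0.06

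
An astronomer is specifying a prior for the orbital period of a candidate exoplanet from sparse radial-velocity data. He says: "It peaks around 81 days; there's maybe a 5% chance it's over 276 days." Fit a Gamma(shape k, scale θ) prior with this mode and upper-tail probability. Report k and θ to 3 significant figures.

k ≈ 2.73, θ ≈ 46.9

Gamma(k,θ) with k>1 has mode (k−1)θ, so θ = 81/(k−1).
Need P(X < 276) = 0.95 with θ tied to k this way. Start at k = 2, θ = 81: P(X<276) ≈ 0.854.
Too low — raise k to concentrate. Iterating converges to k ≈ 2.73.
Then θ = 81/(2.73−1) ≈ 46.9.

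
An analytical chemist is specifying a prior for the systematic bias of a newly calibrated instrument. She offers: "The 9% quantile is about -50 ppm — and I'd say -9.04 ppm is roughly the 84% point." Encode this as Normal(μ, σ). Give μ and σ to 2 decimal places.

The p-quantile of Normal(μ,σ) is μ + z_p·σ, with z_{0.09} = -1.341 and z_{0.84} = 0.9945.
Eliminate σ: μ = (z₂·x₁ − z₁·x₂)/(z₂ − z₁) = (0.9945·-50 − (-1.341)·-9.04)/2.335 = -26.48.
Then σ = (x₂ − x₁)/(z₂ − z₁) = (-9.04 − -50)/2.335 = 17.54.

μ = -26.48, σ = 17.54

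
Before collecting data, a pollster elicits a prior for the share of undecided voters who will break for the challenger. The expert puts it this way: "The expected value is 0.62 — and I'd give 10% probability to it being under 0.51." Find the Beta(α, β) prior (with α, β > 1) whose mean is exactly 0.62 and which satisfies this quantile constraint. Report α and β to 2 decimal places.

With mean 0.62 fixed, write α = 0.62s, β = 0.38s where s = α+β.
Need P(θ < 0.51) = 0.1 under Beta(0.62s, 0.38s). Normal approximation: (q−m)/√(m(1−m)/s) ≈ z_{0.1} = -1.28, so s ≈ 0.62·0.38·(-1.28)²/(0.51−0.62)² = 32.0.
At s = 32.0: P(θ<0.51) ≈ 0.102. Adjusting to match 0.1 gives s ≈ 32.55.
So α = 0.62·32.55 ≈ 20.18, β = 0.38·32.55 ≈ 12.37.

α ≈ 20.18, β ≈ 12.37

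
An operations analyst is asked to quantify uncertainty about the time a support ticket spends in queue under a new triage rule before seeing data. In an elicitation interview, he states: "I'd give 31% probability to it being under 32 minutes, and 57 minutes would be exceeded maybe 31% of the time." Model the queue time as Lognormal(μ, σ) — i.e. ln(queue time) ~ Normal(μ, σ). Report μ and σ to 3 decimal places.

μ ≈ 3.754, σ ≈ 0.582

If T ~ Lognormal(μ,σ) then ln T ~ Normal(μ,σ), so the p-quantile of ln T is μ + z_p·σ.
ln(32) = 3.466 and ln(57) = 4.043; z_{0.31} = -0.4959, z_{0.69} = 0.4959.
σ = (4.043 − 3.466)/(0.4959 − (-0.4959)) = 0.582.
μ = 3.466 − (-0.4959)·0.582 = 3.754.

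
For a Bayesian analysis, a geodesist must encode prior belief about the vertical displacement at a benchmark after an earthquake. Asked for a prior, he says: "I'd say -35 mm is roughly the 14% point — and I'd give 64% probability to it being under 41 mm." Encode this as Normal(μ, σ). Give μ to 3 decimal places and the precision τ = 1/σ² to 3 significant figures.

μ = 22.065, τ = 0.000358

For Normal(μ,σ), the p-quantile is μ + z_p·σ. Here z_{0.14} = -1.08, z_{0.64} = 0.3585.
So -35 = μ − 1.08σ and 41 = μ + 0.3585σ.
Subtracting: σ = (41 − -35)/(0.3585 − (-1.08)) = 52.823.
Then μ = -35 − (-1.08)·52.823 = 22.065.
Precision τ = 1/σ² = 1/52.82² = 0.000358.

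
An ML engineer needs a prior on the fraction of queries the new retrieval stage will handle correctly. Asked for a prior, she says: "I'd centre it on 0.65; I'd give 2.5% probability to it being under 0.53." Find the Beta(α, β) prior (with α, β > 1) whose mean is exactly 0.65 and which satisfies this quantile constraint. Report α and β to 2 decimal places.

α ≈ 41.56, β ≈ 22.38

With mean 0.65 fixed, write α = 0.65s, β = 0.35s where s = α+β.
Need P(θ < 0.53) = 0.025 under Beta(0.65s, 0.35s). Normal approximation: (q−m)/√(m(1−m)/s) ≈ z_{0.025} = -1.96, so s ≈ 0.65·0.35·(-1.96)²/(0.53−0.65)² = 60.7.
At s = 60.7: P(θ<0.53) ≈ 0.028. Adjusting to match 0.025 gives s ≈ 63.94.
So α = 0.65·63.94 ≈ 41.56, β = 0.35·63.94 ≈ 22.38.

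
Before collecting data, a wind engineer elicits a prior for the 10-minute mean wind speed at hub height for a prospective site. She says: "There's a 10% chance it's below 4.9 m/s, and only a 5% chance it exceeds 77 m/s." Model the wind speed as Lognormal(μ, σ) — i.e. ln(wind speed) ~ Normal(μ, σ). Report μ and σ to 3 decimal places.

If T ~ Lognormal(μ,σ) then ln T ~ Normal(μ,σ), so the p-quantile of ln T is μ + z_p·σ.
ln(4.9) = 1.589 and ln(77) = 4.344; z_{0.1} = -1.282, z_{0.95} = 1.645.
σ = (4.344 − 1.589)/(1.645 − (-1.282)) = 0.941.
μ = 1.589 − (-1.282)·0.941 = 2.796.

μ ≈ 2.796, σ ≈ 0.941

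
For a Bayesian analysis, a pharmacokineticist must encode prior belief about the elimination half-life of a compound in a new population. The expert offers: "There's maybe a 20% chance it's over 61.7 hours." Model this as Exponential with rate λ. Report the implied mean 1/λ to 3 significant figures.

P(T > 61.7) = e^(−λ·61.7) = 0.2, so λ = −ln(0.2)/61.7 = 0.0261.
Mean = 1/λ = 38.3 hours.

mean ≈ 38.3 hours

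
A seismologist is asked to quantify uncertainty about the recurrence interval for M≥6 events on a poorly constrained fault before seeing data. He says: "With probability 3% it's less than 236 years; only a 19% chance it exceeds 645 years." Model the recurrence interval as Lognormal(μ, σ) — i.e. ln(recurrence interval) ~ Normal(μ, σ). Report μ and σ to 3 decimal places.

If T ~ Lognormal(μ,σ) then ln T ~ Normal(μ,σ), so the p-quantile of ln T is μ + z_p·σ.
ln(236) = 5.464 and ln(645) = 6.469; z_{0.03} = -1.881, z_{0.81} = 0.8779.
σ = (6.469 − 5.464)/(0.8779 − (-1.881)) = 0.364.
μ = 5.464 − (-1.881)·0.364 = 6.149.

μ ≈ 6.149, σ ≈ 0.364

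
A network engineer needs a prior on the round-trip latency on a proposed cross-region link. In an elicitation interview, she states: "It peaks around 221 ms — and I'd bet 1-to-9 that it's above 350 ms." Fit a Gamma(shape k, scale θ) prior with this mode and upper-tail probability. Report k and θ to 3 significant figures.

k ≈ 9.87, θ ≈ 24.9

Gamma(k,θ) with k>1 has mode (k−1)θ, so θ = 221/(k−1).
Need P(X < 350) = 0.9 with θ tied to k this way. Start at k = 2, θ = 221: P(X<350) ≈ 0.470.
Too low — raise k to concentrate. Iterating converges to k ≈ 9.87.
Then θ = 221/(9.87−1) ≈ 24.9.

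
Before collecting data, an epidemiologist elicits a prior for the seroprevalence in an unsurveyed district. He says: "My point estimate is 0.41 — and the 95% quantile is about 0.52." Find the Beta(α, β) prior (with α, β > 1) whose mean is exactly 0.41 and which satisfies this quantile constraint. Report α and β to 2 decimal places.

With mean 0.41 fixed, write α = 0.41s, β = 0.59s where s = α+β.
Need P(θ < 0.52) = 0.95 under Beta(0.41s, 0.59s). Normal approximation: (q−m)/√(m(1−m)/s) ≈ z_{0.95} = 1.64, so s ≈ 0.41·0.59·(1.64)²/(0.52−0.41)² = 54.1.
At s = 54.1: P(θ<0.52) ≈ 0.948. Adjusting to match 0.95 gives s ≈ 55.08.
So α = 0.41·55.08 ≈ 22.58, β = 0.59·55.08 ≈ 32.50.

α ≈ 22.58, β ≈ 32.50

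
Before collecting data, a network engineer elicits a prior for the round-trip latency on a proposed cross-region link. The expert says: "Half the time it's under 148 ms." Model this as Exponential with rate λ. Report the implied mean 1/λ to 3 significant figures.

mean ≈ 214 ms

Exponential median = ln 2 / λ, so λ = ln 2 / 148.0 = 0.00468.
Mean = 1/λ = 214 ms.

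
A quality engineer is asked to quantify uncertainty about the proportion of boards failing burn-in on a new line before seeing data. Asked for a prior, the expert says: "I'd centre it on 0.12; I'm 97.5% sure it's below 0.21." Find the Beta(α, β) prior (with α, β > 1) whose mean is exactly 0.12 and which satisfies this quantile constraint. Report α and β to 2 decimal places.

With mean 0.12 fixed, write α = 0.12s, β = 0.88s where s = α+β.
Need P(θ < 0.21) = 0.975 under Beta(0.12s, 0.88s). Normal approximation: (q−m)/√(m(1−m)/s) ≈ z_{0.975} = 1.96, so s ≈ 0.12·0.88·(1.96)²/(0.21−0.12)² = 50.1.
At s = 50.1: P(θ<0.21) ≈ 0.961. Adjusting to match 0.975 gives s ≈ 63.15.
So α = 0.12·63.15 ≈ 7.58, β = 0.88·63.15 ≈ 55.58.

α ≈ 7.58, β ≈ 55.58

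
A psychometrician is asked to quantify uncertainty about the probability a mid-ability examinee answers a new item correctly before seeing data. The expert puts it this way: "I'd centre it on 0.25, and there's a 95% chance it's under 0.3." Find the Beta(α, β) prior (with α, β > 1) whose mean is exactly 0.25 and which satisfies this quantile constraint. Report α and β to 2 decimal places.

With mean 0.25 fixed, write α = 0.25s, β = 0.75s where s = α+β.
Need P(θ < 0.3) = 0.95 under Beta(0.25s, 0.75s). Normal approximation: (q−m)/√(m(1−m)/s) ≈ z_{0.95} = 1.64, so s ≈ 0.25·0.75·(1.64)²/(0.3−0.25)² = 202.9.
At s = 202.9: P(θ<0.3) ≈ 0.946. Adjusting to match 0.95 gives s ≈ 213.04.
So α = 0.25·213.04 ≈ 53.26, β = 0.75·213.04 ≈ 159.78.

α ≈ 53.26, β ≈ 159.78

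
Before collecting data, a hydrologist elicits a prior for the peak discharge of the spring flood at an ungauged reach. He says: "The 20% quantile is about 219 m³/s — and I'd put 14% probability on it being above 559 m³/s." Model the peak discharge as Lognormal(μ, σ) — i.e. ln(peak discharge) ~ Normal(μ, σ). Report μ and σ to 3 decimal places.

If T ~ Lognormal(μ,σ) then ln T ~ Normal(μ,σ), so the p-quantile of ln T is μ + z_p·σ.
ln(219) = 5.389 and ln(559) = 6.326; z_{0.2} = -0.8416, z_{0.86} = 1.08.
σ = (6.326 − 5.389)/(1.08 − (-0.8416)) = 0.488.
μ = 5.389 − (-0.8416)·0.488 = 5.799.

μ ≈ 5.799, σ ≈ 0.488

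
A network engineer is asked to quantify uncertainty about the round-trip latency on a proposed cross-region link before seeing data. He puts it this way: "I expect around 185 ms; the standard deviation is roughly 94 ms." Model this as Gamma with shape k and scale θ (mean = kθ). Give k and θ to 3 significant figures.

k ≈ 3.87, θ ≈ 47.8

For Gamma(k, scale θ): mean = kθ, variance = kθ², so CV = 1/√k.
CV = SD/mean = 94/185 = 0.5081, hence k = 1/CV² = 3.87.
Then θ = mean/k = 185/3.87 = 47.8.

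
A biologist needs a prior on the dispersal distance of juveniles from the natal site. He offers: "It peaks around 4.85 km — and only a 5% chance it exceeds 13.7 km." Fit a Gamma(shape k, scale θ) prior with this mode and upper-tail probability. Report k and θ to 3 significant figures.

k ≈ 3.48, θ ≈ 1.96

Gamma(k,θ) with k>1 has mode (k−1)θ, so θ = 4.85/(k−1).
Need P(X < 13.7) = 0.95 with θ tied to k this way. Start at k = 2, θ = 4.85: P(X<13.7) ≈ 0.773.
Too low — raise k to concentrate. Iterating converges to k ≈ 3.48.
Then θ = 4.85/(3.48−1) ≈ 1.96.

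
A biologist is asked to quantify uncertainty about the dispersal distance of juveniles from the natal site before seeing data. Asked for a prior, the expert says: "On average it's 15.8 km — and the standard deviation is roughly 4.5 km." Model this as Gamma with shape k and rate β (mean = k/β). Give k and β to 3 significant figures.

For Gamma(k, rate β): mean = k/β, variance = k/β², so CV = 1/√k.
CV = SD/mean = 4.5/15.8 = 0.2848, hence k = 1/CV² = 12.3.
Then β = k/mean = 12.3/15.8 = 0.78.

k ≈ 12.3, β ≈ 0.78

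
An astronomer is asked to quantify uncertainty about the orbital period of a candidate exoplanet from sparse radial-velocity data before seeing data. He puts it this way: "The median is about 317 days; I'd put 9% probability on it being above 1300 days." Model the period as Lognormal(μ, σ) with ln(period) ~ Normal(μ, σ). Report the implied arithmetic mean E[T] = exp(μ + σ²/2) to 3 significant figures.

If T ~ Lognormal(μ,σ) then ln T ~ Normal(μ,σ), so the p-quantile of ln T is μ + z_p·σ.
ln(317) = 5.759 and ln(1300) = 7.17; z_{0.5} = 0, z_{0.91} = 1.341.
σ = (7.17 − 5.759)/(1.341 − (0)) = 1.053.
μ = 5.759 − (0)·1.053 = 5.759.
E[T] = exp(μ + σ²/2) = exp(5.759 + 0.5539) = 552 days.

E[T] ≈ 552 days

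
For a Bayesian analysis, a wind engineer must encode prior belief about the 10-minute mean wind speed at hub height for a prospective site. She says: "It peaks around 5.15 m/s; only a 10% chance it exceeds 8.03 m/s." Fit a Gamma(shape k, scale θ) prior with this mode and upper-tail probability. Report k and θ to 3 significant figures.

Gamma(k,θ) with k>1 has mode (k−1)θ, so θ = 5.15/(k−1).
Need P(X < 8.03) = 0.9 with θ tied to k this way. Start at k = 2, θ = 5.15: P(X<8.03) ≈ 0.462.
Too low — raise k to concentrate. Iterating converges to k ≈ 10.5.
Then θ = 5.15/(10.5−1) ≈ 0.543.

k ≈ 10.5, θ ≈ 0.543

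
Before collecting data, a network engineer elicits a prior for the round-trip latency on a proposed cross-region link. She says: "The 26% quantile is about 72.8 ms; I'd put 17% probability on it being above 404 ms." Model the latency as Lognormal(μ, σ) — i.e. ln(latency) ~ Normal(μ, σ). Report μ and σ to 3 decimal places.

If T ~ Lognormal(μ,σ) then ln T ~ Normal(μ,σ), so the p-quantile of ln T is μ + z_p·σ.
ln(72.8) = 4.288 and ln(404) = 6.001; z_{0.26} = -0.6433, z_{0.83} = 0.9542.
σ = (6.001 − 4.288)/(0.9542 − (-0.6433)) = 1.073.
μ = 4.288 − (-0.6433)·1.073 = 4.978.

μ ≈ 4.978, σ ≈ 1.073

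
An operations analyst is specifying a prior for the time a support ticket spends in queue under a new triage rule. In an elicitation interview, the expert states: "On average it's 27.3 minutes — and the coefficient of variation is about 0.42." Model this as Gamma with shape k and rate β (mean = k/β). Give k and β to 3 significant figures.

For Gamma(k, rate β): mean = k/β, variance = k/β², so CV = 1/√k.
CV = 0.42, hence k = 1/CV² = 5.67.
Then β = k/mean = 5.67/27.3 = 0.208.

k ≈ 5.67, β ≈ 0.208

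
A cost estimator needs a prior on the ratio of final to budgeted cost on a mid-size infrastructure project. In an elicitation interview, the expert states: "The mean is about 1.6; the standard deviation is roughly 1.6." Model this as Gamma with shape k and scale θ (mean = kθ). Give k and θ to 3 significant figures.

For Gamma(k, scale θ): mean = kθ, variance = kθ², so CV = 1/√k.
CV = SD/mean = 1.6/1.6 = 1, hence k = 1/CV² = 1.
Then θ = mean/k = 1.6/1 = 1.6.

k ≈ 1, θ ≈ 1.6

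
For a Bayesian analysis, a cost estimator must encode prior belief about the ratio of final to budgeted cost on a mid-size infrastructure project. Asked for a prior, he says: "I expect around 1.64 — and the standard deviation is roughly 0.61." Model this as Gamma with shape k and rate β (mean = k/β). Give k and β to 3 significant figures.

k ≈ 7.23, β ≈ 4.41

For Gamma(k, rate β): mean = k/β, variance = k/β², so CV = 1/√k.
CV = SD/mean = 0.61/1.64 = 0.372, hence k = 1/CV² = 7.23.
Then β = k/mean = 7.23/1.64 = 4.41.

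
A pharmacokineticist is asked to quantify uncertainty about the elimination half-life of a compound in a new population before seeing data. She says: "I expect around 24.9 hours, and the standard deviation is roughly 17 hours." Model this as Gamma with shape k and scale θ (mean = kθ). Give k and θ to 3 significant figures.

For Gamma(k, scale θ): mean = kθ, variance = kθ², so CV = 1/√k.
CV = SD/mean = 17/24.9 = 0.6827, hence k = 1/CV² = 2.15.
Then θ = mean/k = 24.9/2.15 = 11.6.

k ≈ 2.15, θ ≈ 11.6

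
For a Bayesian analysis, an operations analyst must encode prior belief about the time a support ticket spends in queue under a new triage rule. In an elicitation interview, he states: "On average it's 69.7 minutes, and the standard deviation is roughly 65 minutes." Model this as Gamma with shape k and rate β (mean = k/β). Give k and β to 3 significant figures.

For Gamma(k, rate β): mean = k/β, variance = k/β², so CV = 1/√k.
CV = SD/mean = 65/69.7 = 0.9326, hence k = 1/CV² = 1.15.
Then β = k/mean = 1.15/69.7 = 0.0165.

k ≈ 1.15, β ≈ 0.0165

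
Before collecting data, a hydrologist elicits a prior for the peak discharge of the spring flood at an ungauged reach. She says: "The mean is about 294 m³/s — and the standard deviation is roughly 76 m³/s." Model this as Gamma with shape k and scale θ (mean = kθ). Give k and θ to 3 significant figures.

k ≈ 15, θ ≈ 19.6

For Gamma(k, scale θ): mean = kθ, variance = kθ², so CV = 1/√k.
CV = SD/mean = 76/294 = 0.2585, hence k = 1/CV² = 15.
Then θ = mean/k = 294/15 = 19.6.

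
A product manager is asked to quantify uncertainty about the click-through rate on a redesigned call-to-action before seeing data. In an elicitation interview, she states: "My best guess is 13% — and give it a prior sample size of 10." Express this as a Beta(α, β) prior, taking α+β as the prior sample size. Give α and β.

α = 1.3, β = 8.7

Under the effective-sample-size interpretation, Beta(α, β) has prior mean α/(α+β) and prior sample size α+β.
So α+β = 10 and α/(α+β) = 0.13, giving α = 0.13·10 = 1.3 and β = 10 − 1.3 = 8.7.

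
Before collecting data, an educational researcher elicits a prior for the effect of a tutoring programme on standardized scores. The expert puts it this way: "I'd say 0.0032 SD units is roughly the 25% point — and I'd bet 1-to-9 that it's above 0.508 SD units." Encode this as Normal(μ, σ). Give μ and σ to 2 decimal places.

For Normal(μ,σ), the p-quantile is μ + z_p·σ. Here z_{0.25} = -0.6745, z_{0.9} = 1.282.
So 0.0032 = μ − 0.6745σ and 0.508 = μ + 1.282σ.
Subtracting: σ = (0.508 − 0.0032)/(1.282 − (-0.6745)) = 0.26.
Then μ = 0.0032 − (-0.6745)·0.26 = 0.18.

μ = 0.18, σ = 0.26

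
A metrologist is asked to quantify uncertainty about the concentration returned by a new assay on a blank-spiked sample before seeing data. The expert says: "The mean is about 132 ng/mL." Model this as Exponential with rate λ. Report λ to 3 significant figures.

Exponential mean = 1/λ, so λ = 1/132.0 = 0.00758.

λ ≈ 0.00758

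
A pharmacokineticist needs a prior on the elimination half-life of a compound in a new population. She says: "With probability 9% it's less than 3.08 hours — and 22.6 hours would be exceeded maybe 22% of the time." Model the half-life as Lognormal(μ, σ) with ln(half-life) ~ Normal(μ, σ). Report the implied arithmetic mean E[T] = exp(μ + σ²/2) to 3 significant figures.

If T ~ Lognormal(μ,σ) then ln T ~ Normal(μ,σ), so the p-quantile of ln T is μ + z_p·σ.
ln(3.08) = 1.125 and ln(22.6) = 3.118; z_{0.09} = -1.341, z_{0.78} = 0.7722.
σ = (3.118 − 1.125)/(0.7722 − (-1.341)) = 0.943.
μ = 1.125 − (-1.341)·0.943 = 2.390.
E[T] = exp(μ + σ²/2) = exp(2.390 + 0.4449) = 17 hours.

E[T] ≈ 17 hours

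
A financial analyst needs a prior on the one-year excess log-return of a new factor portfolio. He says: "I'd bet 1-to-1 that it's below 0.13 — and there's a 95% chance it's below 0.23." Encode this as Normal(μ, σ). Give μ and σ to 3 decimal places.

μ = 0.130, σ = 0.061

The p-quantile of Normal(μ,σ) is μ + z_p·σ, with z_{0.5} = 0 and z_{0.95} = 1.645.
Eliminate σ: μ = (z₂·x₁ − z₁·x₂)/(z₂ − z₁) = (1.645·0.13 − (0)·0.23)/1.645 = 0.130.
Then σ = (x₂ − x₁)/(z₂ − z₁) = (0.23 − 0.13)/1.645 = 0.061.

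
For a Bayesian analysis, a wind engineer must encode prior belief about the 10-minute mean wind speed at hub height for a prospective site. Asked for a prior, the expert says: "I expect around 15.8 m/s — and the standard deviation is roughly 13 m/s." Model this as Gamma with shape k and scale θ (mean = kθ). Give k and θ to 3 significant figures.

For Gamma(k, scale θ): mean = kθ, variance = kθ², so CV = 1/√k.
CV = SD/mean = 13/15.8 = 0.8228, hence k = 1/CV² = 1.48.
Then θ = mean/k = 15.8/1.48 = 10.7.

k ≈ 1.48, θ ≈ 10.7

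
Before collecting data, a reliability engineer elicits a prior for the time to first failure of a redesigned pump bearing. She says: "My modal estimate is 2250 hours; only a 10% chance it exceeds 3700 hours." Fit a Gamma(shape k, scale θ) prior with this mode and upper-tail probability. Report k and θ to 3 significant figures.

Gamma(k,θ) with k>1 has mode (k−1)θ, so θ = 2250/(k−1).
Need P(X < 3700) = 0.9 with θ tied to k this way. Start at k = 2, θ = 2250: P(X<3700) ≈ 0.489.
Too low — raise k to concentrate. Iterating converges to k ≈ 8.62.
Then θ = 2250/(8.62−1) ≈ 295.

k ≈ 8.62, θ ≈ 295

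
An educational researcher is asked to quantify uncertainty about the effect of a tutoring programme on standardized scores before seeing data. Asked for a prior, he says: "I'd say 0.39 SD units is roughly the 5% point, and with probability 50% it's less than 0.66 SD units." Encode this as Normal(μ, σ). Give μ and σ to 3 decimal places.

For Normal(μ,σ), the p-quantile is μ + z_p·σ. Here z_{0.05} = -1.645, z_{0.5} = 0.
So 0.39 = μ − 1.645σ and 0.66 = μ + 0σ.
Subtracting: σ = (0.66 − 0.39)/(0 − (-1.645)) = 0.164.
Then μ = 0.39 − (-1.645)·0.164 = 0.660.

μ = 0.660, σ = 0.164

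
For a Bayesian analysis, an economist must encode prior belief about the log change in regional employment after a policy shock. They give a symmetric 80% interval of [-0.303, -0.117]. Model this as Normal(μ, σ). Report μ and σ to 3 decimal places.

μ = -0.210, σ = 0.073

A symmetric 80% interval runs μ ± z·σ with z = 1.282.
Half-width = 0.093, so σ = 0.093/1.282 = 0.073.
μ is the interval midpoint, -0.210.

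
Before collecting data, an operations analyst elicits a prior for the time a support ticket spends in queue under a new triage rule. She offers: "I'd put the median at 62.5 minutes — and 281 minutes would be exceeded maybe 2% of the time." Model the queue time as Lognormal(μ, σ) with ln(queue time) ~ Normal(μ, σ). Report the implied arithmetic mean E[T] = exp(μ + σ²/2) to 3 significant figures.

If T ~ Lognormal(μ,σ) then ln T ~ Normal(μ,σ), so the p-quantile of ln T is μ + z_p·σ.
ln(62.5) = 4.135 and ln(281) = 5.638; z_{0.5} = 0, z_{0.98} = 2.054.
σ = (5.638 − 4.135)/(2.054 − (0)) = 0.732.
μ = 4.135 − (0)·0.732 = 4.135.
E[T] = exp(μ + σ²/2) = exp(4.135 + 0.2679) = 81.7 minutes.

E[T] ≈ 81.7 minutes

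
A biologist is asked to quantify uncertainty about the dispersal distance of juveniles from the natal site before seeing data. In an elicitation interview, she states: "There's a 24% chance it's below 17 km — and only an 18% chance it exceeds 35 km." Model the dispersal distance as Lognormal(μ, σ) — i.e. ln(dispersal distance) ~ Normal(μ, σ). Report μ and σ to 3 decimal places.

μ ≈ 3.148, σ ≈ 0.445

If T ~ Lognormal(μ,σ) then ln T ~ Normal(μ,σ), so the p-quantile of ln T is μ + z_p·σ.
ln(17) = 2.833 and ln(35) = 3.555; z_{0.24} = -0.7063, z_{0.82} = 0.9154.
σ = (3.555 − 2.833)/(0.9154 − (-0.7063)) = 0.445.
μ = 2.833 − (-0.7063)·0.445 = 3.148.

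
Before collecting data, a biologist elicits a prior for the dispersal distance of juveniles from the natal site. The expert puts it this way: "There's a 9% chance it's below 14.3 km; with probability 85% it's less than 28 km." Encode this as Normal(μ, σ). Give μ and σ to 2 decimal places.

For Normal(μ,σ), the p-quantile is μ + z_p·σ. Here z_{0.09} = -1.341, z_{0.85} = 1.036.
So 14.3 = μ − 1.341σ and 28 = μ + 1.036σ.
Subtracting: σ = (28 − 14.3)/(1.036 − (-1.341)) = 5.76.
Then μ = 14.3 − (-1.341)·5.76 = 22.03.

μ = 22.03, σ = 5.76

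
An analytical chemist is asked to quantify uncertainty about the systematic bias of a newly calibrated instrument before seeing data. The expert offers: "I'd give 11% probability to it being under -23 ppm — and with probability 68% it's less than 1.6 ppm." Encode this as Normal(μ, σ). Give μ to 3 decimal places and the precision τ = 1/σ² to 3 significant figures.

μ = -5.191, τ = 0.00474

The p-quantile of Normal(μ,σ) is μ + z_p·σ, with z_{0.11} = -1.227 and z_{0.68} = 0.4677.
Eliminate σ: μ = (z₂·x₁ − z₁·x₂)/(z₂ − z₁) = (0.4677·-23 − (-1.227)·1.6)/1.694 = -5.191.
Then σ = (x₂ − x₁)/(z₂ − z₁) = (1.6 − -23)/1.694 = 14.520.
Precision τ = 1/σ² = 1/14.52² = 0.00474.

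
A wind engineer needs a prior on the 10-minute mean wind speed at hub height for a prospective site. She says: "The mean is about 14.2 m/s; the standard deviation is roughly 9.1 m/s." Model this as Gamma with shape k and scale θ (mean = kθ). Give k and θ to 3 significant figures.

k ≈ 2.43, θ ≈ 5.83

For Gamma(k, scale θ): mean = kθ, variance = kθ², so CV = 1/√k.
CV = SD/mean = 9.1/14.2 = 0.6408, hence k = 1/CV² = 2.43.
Then θ = mean/k = 14.2/2.43 = 5.83.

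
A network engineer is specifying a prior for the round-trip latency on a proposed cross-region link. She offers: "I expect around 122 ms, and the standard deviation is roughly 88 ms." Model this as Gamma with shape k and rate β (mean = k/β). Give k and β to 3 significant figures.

For Gamma(k, rate β): mean = k/β, variance = k/β², so CV = 1/√k.
CV = SD/mean = 88/122 = 0.7213, hence k = 1/CV² = 1.92.
Then β = k/mean = 1.92/122 = 0.0158.

k ≈ 1.92, β ≈ 0.0158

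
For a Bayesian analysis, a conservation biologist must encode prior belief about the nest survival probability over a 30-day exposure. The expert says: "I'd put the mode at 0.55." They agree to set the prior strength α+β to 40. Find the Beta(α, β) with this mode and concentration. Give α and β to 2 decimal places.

α = 21.90, β = 18.10

For α,β > 1 the Beta mode is (α−1)/(α+β−2). With α+β = 40, the mode is (α−1)/38.
Set (α−1)/38 = 0.55 → α = 1 + 0.55·38 = 21.90.
β = 40 − α = 18.10.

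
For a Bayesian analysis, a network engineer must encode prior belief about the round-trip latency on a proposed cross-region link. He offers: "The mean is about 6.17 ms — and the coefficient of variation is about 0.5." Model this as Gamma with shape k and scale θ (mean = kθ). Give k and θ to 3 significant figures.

k ≈ 4, θ ≈ 1.54

For Gamma(k, scale θ): mean = kθ, variance = kθ², so CV = 1/√k.
CV = 0.5, hence k = 1/CV² = 4.
Then θ = mean/k = 6.17/4 = 1.54.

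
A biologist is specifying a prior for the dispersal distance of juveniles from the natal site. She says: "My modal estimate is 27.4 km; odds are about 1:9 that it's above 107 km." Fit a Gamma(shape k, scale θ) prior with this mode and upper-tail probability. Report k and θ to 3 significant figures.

Gamma(k,θ) with k>1 has mode (k−1)θ, so θ = 27.4/(k−1).
Need P(X < 107) = 0.9 with θ tied to k this way. Start at k = 2, θ = 27.4: P(X<107) ≈ 0.901.
Too high — lower k to spread out. Iterating converges to k ≈ 1.99.
Then θ = 27.4/(1.99−1) ≈ 27.6.

k ≈ 1.99, θ ≈ 27.6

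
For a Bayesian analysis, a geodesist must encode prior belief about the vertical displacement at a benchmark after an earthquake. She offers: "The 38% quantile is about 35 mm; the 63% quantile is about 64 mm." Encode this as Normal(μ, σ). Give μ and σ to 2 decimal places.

For Normal(μ,σ), the p-quantile is μ + z_p·σ. Here z_{0.38} = -0.3055, z_{0.63} = 0.3319.
So 35 = μ − 0.3055σ and 64 = μ + 0.3319σ.
Subtracting: σ = (64 − 35)/(0.3319 − (-0.3055)) = 45.50.
Then μ = 35 − (-0.3055)·45.50 = 48.90.

μ = 48.90, σ = 45.50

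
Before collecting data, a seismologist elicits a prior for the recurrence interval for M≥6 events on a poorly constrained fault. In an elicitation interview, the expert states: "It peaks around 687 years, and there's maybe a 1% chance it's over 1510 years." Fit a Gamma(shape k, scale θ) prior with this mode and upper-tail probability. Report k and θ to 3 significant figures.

k ≈ 8.77, θ ≈ 88.4

Gamma(k,θ) with k>1 has mode (k−1)θ, so θ = 687/(k−1).
Need P(X < 1510) = 0.99 with θ tied to k this way. Start at k = 2, θ = 687: P(X<1510) ≈ 0.645.
Too low — raise k to concentrate. Iterating converges to k ≈ 8.77.
Then θ = 687/(8.77−1) ≈ 88.4.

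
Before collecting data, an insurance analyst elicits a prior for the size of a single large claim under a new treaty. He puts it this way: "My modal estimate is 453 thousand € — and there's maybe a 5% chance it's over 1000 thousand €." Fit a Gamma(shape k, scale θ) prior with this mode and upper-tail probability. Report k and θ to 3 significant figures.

k ≈ 5.39, θ ≈ 103

Gamma(k,θ) with k>1 has mode (k−1)θ, so θ = 453/(k−1).
Need P(X < 1000) = 0.95 with θ tied to k this way. Start at k = 2, θ = 453: P(X<1000) ≈ 0.647.
Too low — raise k to concentrate. Iterating converges to k ≈ 5.39.
Then θ = 453/(5.39−1) ≈ 103.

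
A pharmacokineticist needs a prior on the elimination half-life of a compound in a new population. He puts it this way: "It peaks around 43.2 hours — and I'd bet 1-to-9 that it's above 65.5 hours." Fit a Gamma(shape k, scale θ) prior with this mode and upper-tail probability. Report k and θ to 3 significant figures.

Gamma(k,θ) with k>1 has mode (k−1)θ, so θ = 43.2/(k−1).
Need P(X < 65.5) = 0.9 with θ tied to k this way. Start at k = 2, θ = 43.2: P(X<65.5) ≈ 0.448.
Too low — raise k to concentrate. Iterating converges to k ≈ 11.8.
Then θ = 43.2/(11.8−1) ≈ 4.02.

k ≈ 11.8, θ ≈ 4.02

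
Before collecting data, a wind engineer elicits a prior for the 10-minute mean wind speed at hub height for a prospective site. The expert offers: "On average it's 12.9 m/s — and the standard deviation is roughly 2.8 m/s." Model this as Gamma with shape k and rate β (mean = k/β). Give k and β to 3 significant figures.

For Gamma(k, rate β): mean = k/β, variance = k/β², so CV = 1/√k.
CV = SD/mean = 2.8/12.9 = 0.2171, hence k = 1/CV² = 21.2.
Then β = k/mean = 21.2/12.9 = 1.65.

k ≈ 21.2, β ≈ 1.65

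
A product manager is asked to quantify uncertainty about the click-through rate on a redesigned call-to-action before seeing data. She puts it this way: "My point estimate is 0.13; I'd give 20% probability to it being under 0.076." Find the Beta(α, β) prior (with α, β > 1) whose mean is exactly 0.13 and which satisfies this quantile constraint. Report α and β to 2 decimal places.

With mean 0.13 fixed, write α = 0.13s, β = 0.87s where s = α+β.
Need P(θ < 0.076) = 0.2 under Beta(0.13s, 0.87s). Normal approximation: (q−m)/√(m(1−m)/s) ≈ z_{0.2} = -0.842, so s ≈ 0.13·0.87·(-0.842)²/(0.076−0.13)² = 27.5.
At s = 27.5: P(θ<0.076) ≈ 0.205. Adjusting to match 0.2 gives s ≈ 28.36.
So α = 0.13·28.36 ≈ 3.69, β = 0.87·28.36 ≈ 24.67.

α ≈ 3.69, β ≈ 24.67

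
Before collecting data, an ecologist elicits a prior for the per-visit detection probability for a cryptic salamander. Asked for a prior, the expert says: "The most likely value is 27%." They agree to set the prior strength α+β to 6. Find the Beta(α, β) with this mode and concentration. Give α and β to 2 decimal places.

For α,β > 1 the Beta mode is (α−1)/(α+β−2). With α+β = 6, the mode is (α−1)/4.
Set (α−1)/4 = 0.27 → α = 1 + 0.27·4 = 2.08.
β = 6 − α = 3.92.

α = 2.08, β = 3.92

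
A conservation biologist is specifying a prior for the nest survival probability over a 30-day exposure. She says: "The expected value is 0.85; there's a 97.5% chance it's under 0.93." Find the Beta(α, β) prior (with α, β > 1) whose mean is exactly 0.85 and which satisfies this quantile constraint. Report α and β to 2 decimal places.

With mean 0.85 fixed, write α = 0.85s, β = 0.15s where s = α+β.
Need P(θ < 0.93) = 0.975 under Beta(0.85s, 0.15s). Normal approximation: (q−m)/√(m(1−m)/s) ≈ z_{0.975} = 1.96, so s ≈ 0.85·0.15·(1.96)²/(0.93−0.85)² = 76.5.
At s = 76.5: P(θ<0.93) ≈ 0.990. Adjusting to match 0.975 gives s ≈ 56.04.
So α = 0.85·56.04 ≈ 47.63, β = 0.15·56.04 ≈ 8.41.

α ≈ 47.63, β ≈ 8.41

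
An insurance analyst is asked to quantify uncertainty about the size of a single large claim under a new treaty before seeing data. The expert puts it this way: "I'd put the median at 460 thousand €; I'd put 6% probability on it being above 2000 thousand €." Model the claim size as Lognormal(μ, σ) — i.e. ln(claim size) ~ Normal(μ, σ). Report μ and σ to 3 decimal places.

If T ~ Lognormal(μ,σ) then ln T ~ Normal(μ,σ), so the p-quantile of ln T is μ + z_p·σ.
ln(460) = 6.131 and ln(2000) = 7.601; z_{0.5} = 0, z_{0.94} = 1.555.
σ = (7.601 − 6.131)/(1.555 − (0)) = 0.945.
μ = 6.131 − (0)·0.945 = 6.131.

μ ≈ 6.131, σ ≈ 0.945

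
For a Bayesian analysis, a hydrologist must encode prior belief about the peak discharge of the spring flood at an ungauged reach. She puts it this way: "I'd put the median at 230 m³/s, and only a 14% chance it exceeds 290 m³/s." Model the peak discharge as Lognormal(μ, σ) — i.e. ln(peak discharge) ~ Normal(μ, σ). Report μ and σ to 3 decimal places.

If T ~ Lognormal(μ,σ) then ln T ~ Normal(μ,σ), so the p-quantile of ln T is μ + z_p·σ.
ln(230) = 5.438 and ln(290) = 5.67; z_{0.5} = 0, z_{0.86} = 1.08.
σ = (5.67 − 5.438)/(1.08 − (0)) = 0.215.
μ = 5.438 − (0)·0.215 = 5.438.

μ ≈ 5.438, σ ≈ 0.215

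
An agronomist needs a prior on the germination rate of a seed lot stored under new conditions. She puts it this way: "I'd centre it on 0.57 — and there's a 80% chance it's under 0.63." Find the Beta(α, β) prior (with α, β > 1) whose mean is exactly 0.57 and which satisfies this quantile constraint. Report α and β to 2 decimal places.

With mean 0.57 fixed, write α = 0.57s, β = 0.43s where s = α+β.
Need P(θ < 0.63) = 0.8 under Beta(0.57s, 0.43s). Normal approximation: (q−m)/√(m(1−m)/s) ≈ z_{0.8} = 0.842, so s ≈ 0.57·0.43·(0.842)²/(0.63−0.57)² = 48.2.
At s = 48.2: P(θ<0.63) ≈ 0.799. Adjusting to match 0.8 gives s ≈ 48.78.
So α = 0.57·48.78 ≈ 27.80, β = 0.43·48.78 ≈ 20.97.

α ≈ 27.80, β ≈ 20.97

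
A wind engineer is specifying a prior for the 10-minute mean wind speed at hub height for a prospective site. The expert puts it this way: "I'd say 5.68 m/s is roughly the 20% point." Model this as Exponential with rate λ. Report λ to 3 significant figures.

P(T < 5.68) = 1 − e^(−λ·5.68) = 0.2, so λ = −ln(1−0.2)/5.68 = −ln(0.8)/5.68 = 0.0393.

λ ≈ 0.0393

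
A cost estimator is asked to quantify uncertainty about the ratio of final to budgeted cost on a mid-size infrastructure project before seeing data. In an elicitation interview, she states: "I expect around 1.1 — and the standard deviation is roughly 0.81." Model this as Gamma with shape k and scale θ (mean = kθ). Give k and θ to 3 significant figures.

For Gamma(k, scale θ): mean = kθ, variance = kθ², so CV = 1/√k.
CV = SD/mean = 0.81/1.1 = 0.7364, hence k = 1/CV² = 1.84.
Then θ = mean/k = 1.1/1.84 = 0.596.

k ≈ 1.84, θ ≈ 0.596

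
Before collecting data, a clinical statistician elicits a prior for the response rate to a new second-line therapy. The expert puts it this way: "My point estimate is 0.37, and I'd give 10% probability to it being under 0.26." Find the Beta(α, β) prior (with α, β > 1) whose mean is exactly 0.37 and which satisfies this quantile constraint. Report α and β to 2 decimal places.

With mean 0.37 fixed, write α = 0.37s, β = 0.63s where s = α+β.
Need P(θ < 0.26) = 0.1 under Beta(0.37s, 0.63s). Normal approximation: (q−m)/√(m(1−m)/s) ≈ z_{0.1} = -1.28, so s ≈ 0.37·0.63·(-1.28)²/(0.26−0.37)² = 31.6.
At s = 31.6: P(θ<0.26) ≈ 0.094. Adjusting to match 0.1 gives s ≈ 30.13.
So α = 0.37·30.13 ≈ 11.15, β = 0.63·30.13 ≈ 18.98.

α ≈ 11.15, β ≈ 18.98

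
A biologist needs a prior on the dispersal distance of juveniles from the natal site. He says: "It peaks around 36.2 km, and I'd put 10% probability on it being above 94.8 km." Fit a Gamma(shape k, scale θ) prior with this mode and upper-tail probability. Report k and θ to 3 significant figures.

Gamma(k,θ) with k>1 has mode (k−1)θ, so θ = 36.2/(k−1).
Need P(X < 94.8) = 0.9 with θ tied to k this way. Start at k = 2, θ = 36.2: P(X<94.8) ≈ 0.736.
Too low — raise k to concentrate. Iterating converges to k ≈ 3.07.
Then θ = 36.2/(3.07−1) ≈ 17.5.

k ≈ 3.07, θ ≈ 17.5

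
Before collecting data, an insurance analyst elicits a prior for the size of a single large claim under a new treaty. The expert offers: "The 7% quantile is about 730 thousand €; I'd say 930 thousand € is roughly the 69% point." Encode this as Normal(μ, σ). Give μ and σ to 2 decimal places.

μ = 879.70, σ = 101.44

For Normal(μ,σ), the p-quantile is μ + z_p·σ. Here z_{0.07} = -1.476, z_{0.69} = 0.4959.
So 730 = μ − 1.476σ and 930 = μ + 0.4959σ.
Subtracting: σ = (930 − 730)/(0.4959 − (-1.476)) = 101.44.
Then μ = 730 − (-1.476)·101.44 = 879.70.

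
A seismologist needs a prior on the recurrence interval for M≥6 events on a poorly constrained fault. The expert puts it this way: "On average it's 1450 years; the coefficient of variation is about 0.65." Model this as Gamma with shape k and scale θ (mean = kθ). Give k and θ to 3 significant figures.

For Gamma(k, scale θ): mean = kθ, variance = kθ², so CV = 1/√k.
CV = 0.65, hence k = 1/CV² = 2.37.
Then θ = mean/k = 1450/2.37 = 613.

k ≈ 2.37, θ ≈ 613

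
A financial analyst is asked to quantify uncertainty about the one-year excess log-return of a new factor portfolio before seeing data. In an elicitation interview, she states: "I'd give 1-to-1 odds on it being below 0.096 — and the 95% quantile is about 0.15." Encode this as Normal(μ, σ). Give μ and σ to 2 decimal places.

μ = 0.10, σ = 0.03

For Normal(μ,σ), the p-quantile is μ + z_p·σ. Here z_{0.5} = 0, z_{0.95} = 1.645.
So 0.096 = μ + 0σ and 0.15 = μ + 1.645σ.
Subtracting: σ = (0.15 − 0.096)/(1.645 − (0)) = 0.03.
Then μ = 0.096 − (0)·0.03 = 0.10.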